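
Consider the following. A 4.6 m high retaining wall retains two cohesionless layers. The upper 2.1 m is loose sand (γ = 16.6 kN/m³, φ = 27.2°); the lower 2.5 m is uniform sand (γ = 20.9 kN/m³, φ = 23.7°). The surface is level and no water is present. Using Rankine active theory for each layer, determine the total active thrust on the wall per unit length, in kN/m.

K_a1 = tan²(45°−27.2°/2) = 0.3726; K_a2 = tan²(45°−23.7°/2) = 0.4266.
Layer 1: σ at base = K_a1 γ₁ h₁ = 12.99 kPa; P₁ = ½×12.99×2.1 = 13.64.
Layer 2: σ_v at top = γ₁h₁ = 34.86; σ_h top = K_a2×34.86 = 14.87; σ_h base = K_a2×(34.86+20.9×2.5) = 37.16.
P₂ = ½(14.87+37.16)×2.5 = 65.04. Total P_a = 13.64+65.04 = 78.68 kN/m.

78.7 kN/m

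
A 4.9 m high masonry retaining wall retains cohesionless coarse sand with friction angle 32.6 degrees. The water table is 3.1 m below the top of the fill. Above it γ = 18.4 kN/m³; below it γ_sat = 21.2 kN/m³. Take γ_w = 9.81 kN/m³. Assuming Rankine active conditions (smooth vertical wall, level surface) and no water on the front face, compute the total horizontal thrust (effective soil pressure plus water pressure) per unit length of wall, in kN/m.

K_a = tan²(45° − φ/2) = 0.2997.
γ' = 21.2 − 9.81 = 11.39 kN/m³. Depth below WT = 1.8 m.
σ'_h at WT = K_a γ d_w = 17.10 kPa; at base = 17.10 + K_a γ' × 1.8 = 23.24 kPa.
P₁ (0–3.1 m) = ½×17.10×3.1 = 26.50. P₂ (3.1–4.9 m) = ½(17.10+23.24)×1.8 = 36.31.
P_w = ½ γ_w h₂² = 0.5×9.81×1.8² = 15.89. Total = 26.50+36.31+15.89 = 78.70 kN/m.

78.7 kN/m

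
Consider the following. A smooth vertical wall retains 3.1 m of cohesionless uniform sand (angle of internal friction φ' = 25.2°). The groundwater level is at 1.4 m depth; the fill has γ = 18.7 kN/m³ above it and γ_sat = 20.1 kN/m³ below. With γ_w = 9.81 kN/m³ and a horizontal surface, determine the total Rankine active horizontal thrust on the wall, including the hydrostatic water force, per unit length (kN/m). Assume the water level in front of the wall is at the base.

K_a = tan²(45° − φ/2) = 0.4027.
γ' = 20.1 − 9.81 = 10.29 kN/m³. Depth below WT = 1.7 m.
σ'_h at WT = K_a γ d_w = 10.54 kPa; at base = 10.54 + K_a γ' × 1.7 = 17.59 kPa.
P₁ (0–1.4 m) = ½×10.54×1.4 = 7.381. P₂ (1.4–3.1 m) = ½(10.54+17.59)×1.7 = 23.91.
P_w = ½ γ_w h₂² = 0.5×9.81×1.7² = 14.18. Total = 7.381+23.91+14.18 = 45.47 kN/m.

45.5 kN/m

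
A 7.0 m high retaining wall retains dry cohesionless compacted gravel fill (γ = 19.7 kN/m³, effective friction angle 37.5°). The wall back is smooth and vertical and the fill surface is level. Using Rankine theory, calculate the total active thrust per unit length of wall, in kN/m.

K_a = tan²(45° − φ/2) = 0.2432.
P_a = ½ K_a γ H² = 0.5 × 0.2432 × 19.7 × 7.0² = 117.4 kN/m.

117 kN/m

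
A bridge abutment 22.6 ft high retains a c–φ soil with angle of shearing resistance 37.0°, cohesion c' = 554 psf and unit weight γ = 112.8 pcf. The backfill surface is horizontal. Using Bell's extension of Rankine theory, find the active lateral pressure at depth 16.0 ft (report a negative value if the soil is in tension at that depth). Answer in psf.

K_a = (1 − sin φ)/(1 + sin φ) = 0.2486.
σ_a = K_a γ z − 2c√K_a = 0.2486×112.8×16.0 − 2×554×0.4986 = -103.8 psf.

-104 psf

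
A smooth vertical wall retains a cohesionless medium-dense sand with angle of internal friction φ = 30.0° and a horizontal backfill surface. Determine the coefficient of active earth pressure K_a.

0.333

K_a = tan²(45° − φ/2) = tan²(30.00°) = 0.3333.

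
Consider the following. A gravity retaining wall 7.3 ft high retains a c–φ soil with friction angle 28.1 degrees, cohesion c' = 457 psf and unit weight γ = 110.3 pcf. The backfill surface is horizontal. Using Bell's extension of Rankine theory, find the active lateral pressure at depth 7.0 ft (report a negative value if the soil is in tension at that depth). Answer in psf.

K_a = (1 − sin φ)/(1 + sin φ) = 0.3596.
σ_a = K_a γ z − 2c√K_a = 0.3596×110.3×7.0 − 2×457×0.5997 = -270.4 psf.

-270 psf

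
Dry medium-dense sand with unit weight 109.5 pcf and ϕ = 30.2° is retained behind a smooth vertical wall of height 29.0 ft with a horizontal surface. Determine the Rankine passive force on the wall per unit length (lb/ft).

139000 lb/ft

K_p = tan²(45° + φ/2) = 3.024.
P_p = ½ K_p γ H² = 0.5 × 3.024 × 109.5 × 29.0² = 139300 lb/ft.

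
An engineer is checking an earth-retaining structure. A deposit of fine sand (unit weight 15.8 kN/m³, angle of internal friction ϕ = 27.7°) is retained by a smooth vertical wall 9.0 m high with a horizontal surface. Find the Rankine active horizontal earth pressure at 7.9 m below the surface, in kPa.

K_a = (1 − sin φ)/(1 + sin φ) = 0.3653.
σ_h = K_a γ z = 0.3653 × 15.8 × 7.9 = 45.60 kPa.

45.6 kPa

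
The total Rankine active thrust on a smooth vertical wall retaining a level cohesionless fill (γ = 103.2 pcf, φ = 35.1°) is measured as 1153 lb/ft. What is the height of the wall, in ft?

9.10 ft

K_a = 0.2698. P_a = ½ K_a γ H² ⇒ H = √(2P_a/(K_a γ)).
H = √(2×1153/(0.2698×103.2)) = 9.100 ft.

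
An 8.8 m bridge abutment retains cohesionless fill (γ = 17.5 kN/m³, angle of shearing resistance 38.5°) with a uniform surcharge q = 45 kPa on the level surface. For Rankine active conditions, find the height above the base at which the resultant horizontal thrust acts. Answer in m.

3.47 m

K_a = 0.2327.
Triangular part P₁ = ½K_aγH² = 157.6 at H/3 = 2.933 m; rectangular part P₂ = K_a q H = 92.13 at H/2 = 4.400 m.
ȳ = (P₁·2.933 + P₂·4.400)/(P₁+P₂) = 3.474 m.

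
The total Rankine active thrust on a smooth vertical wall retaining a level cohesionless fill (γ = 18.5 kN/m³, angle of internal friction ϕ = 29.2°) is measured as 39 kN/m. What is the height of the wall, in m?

K_a = 0.3442. P_a = ½ K_a γ H² ⇒ H = √(2P_a/(K_a γ)).
H = √(2×39/(0.3442×18.5)) = 3.500 m.

3.50 m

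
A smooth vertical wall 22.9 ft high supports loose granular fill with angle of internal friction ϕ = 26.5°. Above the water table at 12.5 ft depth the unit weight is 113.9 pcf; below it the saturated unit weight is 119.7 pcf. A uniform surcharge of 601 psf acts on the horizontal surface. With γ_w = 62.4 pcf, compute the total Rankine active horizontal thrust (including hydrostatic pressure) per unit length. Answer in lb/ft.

K_a = tan²(45° − φ/2) = 0.3829.
γ' = 119.7 − 62.4 = 57.30 pcf. h₂ = H − d_w = 10.4 ft.
σ'_h: at surface K_a·q = 230.1; at WT K_a(q+γd_w) = 775.4; at base K_a(q+γd_w+γ'h₂) = 1004 psf.
P₁ = ½(230.1+775.4)×12.5 = 6284; P₂ = ½(775.4+1004)×10.4 = 9250; P_w = ½γ_w h₂² = 3375.
Total = 6284+9250+3375 = 18910 lb/ft.

18900 lb/ft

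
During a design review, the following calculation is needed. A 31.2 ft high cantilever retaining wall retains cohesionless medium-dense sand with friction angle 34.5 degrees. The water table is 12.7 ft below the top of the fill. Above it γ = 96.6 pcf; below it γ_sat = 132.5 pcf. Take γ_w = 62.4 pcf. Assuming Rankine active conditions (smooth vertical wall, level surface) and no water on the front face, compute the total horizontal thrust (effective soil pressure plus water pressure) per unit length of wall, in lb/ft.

22400 lb/ft

K_a = tan²(45° − φ/2) = 0.2768.
γ' = 132.5 − 62.4 = 70.10 pcf. Depth below WT = 18.5 ft.
σ'_h at WT = K_a γ d_w = 339.6 psf; at base = 339.6 + K_a γ' × 18.5 = 698.6 psf.
P₁ (0–12.7 ft) = ½×339.6×12.7 = 2156. P₂ (12.7–31.2 ft) = ½(339.6+698.6)×18.5 = 9603.
P_w = ½ γ_w h₂² = 0.5×62.4×18.5² = 10680. Total = 2156+9603+10680 = 22440 lb/ft.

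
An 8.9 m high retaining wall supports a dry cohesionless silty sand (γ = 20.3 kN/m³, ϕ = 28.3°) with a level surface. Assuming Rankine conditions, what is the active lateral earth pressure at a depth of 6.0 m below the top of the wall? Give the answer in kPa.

43.5 kPa

K_a = (1 − sin φ)/(1 + sin φ) = 0.3568.
σ_h = K_a γ z = 0.3568 × 20.3 × 6.0 = 43.45 kPa.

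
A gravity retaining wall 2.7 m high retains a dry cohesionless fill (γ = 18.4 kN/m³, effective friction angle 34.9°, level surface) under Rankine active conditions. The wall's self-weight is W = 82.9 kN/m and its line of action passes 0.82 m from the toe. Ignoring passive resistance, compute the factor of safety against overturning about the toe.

4.14

K_a = tan²(45° − 34.9°/2) = 0.2721.
P_a = ½K_aγH² = 0.5×0.2721×18.4×2.7² = 18.25 kN/m, acting at H/3 = 0.9000 m above the base.
Overturning moment M_o = P_a × H/3 = 18.25 × 0.9000 = 16.43.
Resisting moment M_r = W × 0.82 = 82.9 × 0.82 = 67.98.
FS_overturning = M_r/M_o = 67.98/16.43 = 4.138.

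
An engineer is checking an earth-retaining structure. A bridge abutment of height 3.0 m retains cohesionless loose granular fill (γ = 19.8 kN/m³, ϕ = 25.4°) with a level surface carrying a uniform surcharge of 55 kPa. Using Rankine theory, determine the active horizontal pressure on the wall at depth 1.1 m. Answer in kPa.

K_a = (1 − sin φ)/(1 + sin φ) = 0.3996.
σ_v = γz + q = 19.8 × 1.1 + 55 = 76.78 kPa.
σ_h = K_a σ_v = 0.3996 × 76.78 = 30.68 kPa.

30.7 kPa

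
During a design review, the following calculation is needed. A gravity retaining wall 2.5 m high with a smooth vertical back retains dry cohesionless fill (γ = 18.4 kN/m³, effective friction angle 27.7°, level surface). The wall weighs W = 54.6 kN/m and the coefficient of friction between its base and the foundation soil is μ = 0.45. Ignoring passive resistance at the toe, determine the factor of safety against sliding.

K_a = tan²(45° − 27.7°/2) = 0.3653.
P_a = ½K_aγH² = 0.5×0.3653×18.4×2.5² = 21.01 kN/m, acting at H/3 = 0.8333 m above the base.
FS_sliding = μW / P_a = 0.45×54.6 / 21.01 = 1.170.

1.17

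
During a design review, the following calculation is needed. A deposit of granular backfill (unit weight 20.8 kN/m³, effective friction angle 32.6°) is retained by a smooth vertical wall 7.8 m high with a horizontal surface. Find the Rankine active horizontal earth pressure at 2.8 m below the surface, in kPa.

K_a = (1 − sin φ)/(1 + sin φ) = 0.2997.
σ_h = K_a γ z = 0.2997 × 20.8 × 2.8 = 17.46 kPa.

17.5 kPa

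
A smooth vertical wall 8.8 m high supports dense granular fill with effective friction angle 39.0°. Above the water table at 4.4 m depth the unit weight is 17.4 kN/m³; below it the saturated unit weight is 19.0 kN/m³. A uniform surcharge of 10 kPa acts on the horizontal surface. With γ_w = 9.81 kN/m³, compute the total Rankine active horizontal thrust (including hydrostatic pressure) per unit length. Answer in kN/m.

K_a = tan²(45° − φ/2) = 0.2275.
γ' = 19.0 − 9.81 = 9.190 kN/m³. h₂ = H − d_w = 4.4 m.
σ'_h: at surface K_a·q = 2.275; at WT K_a(q+γd_w) = 19.69; at base K_a(q+γd_w+γ'h₂) = 28.89 kPa.
P₁ = ½(2.275+19.69)×4.4 = 48.33; P₂ = ½(19.69+28.89)×4.4 = 106.9; P_w = ½γ_w h₂² = 94.96.
Total = 48.33+106.9+94.96 = 250.2 kN/m.

250 kN/m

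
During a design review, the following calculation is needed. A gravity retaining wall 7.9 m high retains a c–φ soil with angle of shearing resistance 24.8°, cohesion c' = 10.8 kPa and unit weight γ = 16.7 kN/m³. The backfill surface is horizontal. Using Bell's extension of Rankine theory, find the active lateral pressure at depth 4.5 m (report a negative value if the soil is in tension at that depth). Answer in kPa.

K_a = (1 − sin φ)/(1 + sin φ) = 0.4090.
σ_a = K_a γ z − 2c√K_a = 0.4090×16.7×4.5 − 2×10.8×0.6395 = 16.92 kPa.

16.9 kPa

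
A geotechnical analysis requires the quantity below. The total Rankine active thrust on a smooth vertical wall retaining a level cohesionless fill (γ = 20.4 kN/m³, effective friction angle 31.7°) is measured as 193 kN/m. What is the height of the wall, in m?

K_a = 0.3111. P_a = ½ K_a γ H² ⇒ H = √(2P_a/(K_a γ)).
H = √(2×193/(0.3111×20.4)) = 7.799 m.

7.80 m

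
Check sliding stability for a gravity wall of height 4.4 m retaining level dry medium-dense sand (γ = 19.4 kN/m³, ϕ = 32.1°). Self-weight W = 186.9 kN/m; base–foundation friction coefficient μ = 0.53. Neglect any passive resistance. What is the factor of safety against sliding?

1.72

K_a = tan²(45° − 32.1°/2) = 0.3060.
P_a = ½K_aγH² = 0.5×0.3060×19.4×4.4² = 57.46 kN/m, acting at H/3 = 1.467 m above the base.
FS_sliding = μW / P_a = 0.53×186.9 / 57.46 = 1.724.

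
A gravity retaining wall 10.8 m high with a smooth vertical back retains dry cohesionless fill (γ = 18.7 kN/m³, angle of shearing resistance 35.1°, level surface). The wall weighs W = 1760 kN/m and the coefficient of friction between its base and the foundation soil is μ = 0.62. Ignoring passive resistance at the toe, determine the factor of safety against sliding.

3.71

K_a = tan²(45° − 35.1°/2) = 0.2698.
P_a = ½K_aγH² = 0.5×0.2698×18.7×10.8² = 294.3 kN/m, acting at H/3 = 3.600 m above the base.
FS_sliding = μW / P_a = 0.62×1760 / 294.3 = 3.708.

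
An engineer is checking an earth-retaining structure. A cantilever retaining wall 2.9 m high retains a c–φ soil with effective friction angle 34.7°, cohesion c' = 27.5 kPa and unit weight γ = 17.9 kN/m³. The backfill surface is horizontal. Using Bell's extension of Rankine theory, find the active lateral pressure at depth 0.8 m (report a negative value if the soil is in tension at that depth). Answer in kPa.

-24.9 kPa

K_a = (1 − sin φ)/(1 + sin φ) = 0.2745.
σ_a = K_a γ z − 2c√K_a = 0.2745×17.9×0.8 − 2×27.5×0.5239 = -24.88 kPa.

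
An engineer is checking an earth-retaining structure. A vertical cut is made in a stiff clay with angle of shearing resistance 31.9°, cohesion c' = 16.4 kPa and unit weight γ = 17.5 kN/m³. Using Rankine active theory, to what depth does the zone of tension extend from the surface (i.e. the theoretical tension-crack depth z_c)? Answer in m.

3.37 m

K_a = tan²(45° − 31.9°/2) = 0.3085; √K_a = 0.5555.
The active pressure is zero where K_a γ z = 2c√K_a, so z_c = 2c/(γ√K_a) = 2×16.4/(17.5×0.5555) = 3.374 m.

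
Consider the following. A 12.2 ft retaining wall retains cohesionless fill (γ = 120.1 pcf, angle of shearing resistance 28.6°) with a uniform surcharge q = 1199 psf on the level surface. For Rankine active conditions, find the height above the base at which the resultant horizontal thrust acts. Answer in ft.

K_a = 0.3525.
Triangular part P₁ = ½K_aγH² = 3151 at H/3 = 4.067 ft; rectangular part P₂ = K_a q H = 5157 at H/2 = 6.100 ft.
ȳ = (P₁·4.067 + P₂·6.100)/(P₁+P₂) = 5.329 ft.

5.33 ft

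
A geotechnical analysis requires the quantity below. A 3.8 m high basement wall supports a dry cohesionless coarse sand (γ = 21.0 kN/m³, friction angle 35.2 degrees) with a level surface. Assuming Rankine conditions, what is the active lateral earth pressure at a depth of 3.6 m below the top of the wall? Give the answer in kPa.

20.3 kPa

K_a = (1 − sin φ)/(1 + sin φ) = 0.2687.
σ_h = K_a γ z = 0.2687 × 21.0 × 3.6 = 20.31 kPa.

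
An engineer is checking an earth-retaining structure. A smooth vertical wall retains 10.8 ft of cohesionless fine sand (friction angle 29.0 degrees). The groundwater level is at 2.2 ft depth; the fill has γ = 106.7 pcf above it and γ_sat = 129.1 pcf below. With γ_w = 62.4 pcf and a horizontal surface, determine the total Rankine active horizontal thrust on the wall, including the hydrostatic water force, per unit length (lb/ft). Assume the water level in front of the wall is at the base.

K_a = tan²(45° − φ/2) = 0.3470.
γ' = 129.1 − 62.4 = 66.70 pcf. Depth below WT = 8.6 ft.
σ'_h at WT = K_a γ d_w = 81.45 psf; at base = 81.45 + K_a γ' × 8.6 = 280.5 psf.
P₁ (0–2.2 ft) = ½×81.45×2.2 = 89.59. P₂ (2.2–10.8 ft) = ½(81.45+280.5)×8.6 = 1556.
P_w = ½ γ_w h₂² = 0.5×62.4×8.6² = 2308. Total = 89.59+1556+2308 = 3953 lb/ft.

3950 lb/ft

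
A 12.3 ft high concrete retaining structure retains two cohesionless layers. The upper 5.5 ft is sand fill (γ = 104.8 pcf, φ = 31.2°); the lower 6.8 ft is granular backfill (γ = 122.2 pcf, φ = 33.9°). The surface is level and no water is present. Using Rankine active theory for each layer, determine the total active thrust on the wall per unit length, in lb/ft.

2420 lb/ft

K_a1 = tan²(45°−31.2°/2) = 0.3175; K_a2 = tan²(45°−33.9°/2) = 0.2839.
Layer 1: σ at base = K_a1 γ₁ h₁ = 183.0 psf; P₁ = ½×183.0×5.5 = 503.3.
Layer 2: σ_v at top = γ₁h₁ = 576.4; σ_h top = K_a2×576.4 = 163.6; σ_h base = K_a2×(576.4+122.2×6.8) = 399.6.
P₂ = ½(163.6+399.6)×6.8 = 1915. Total P_a = 503.3+1915 = 2418 lb/ft.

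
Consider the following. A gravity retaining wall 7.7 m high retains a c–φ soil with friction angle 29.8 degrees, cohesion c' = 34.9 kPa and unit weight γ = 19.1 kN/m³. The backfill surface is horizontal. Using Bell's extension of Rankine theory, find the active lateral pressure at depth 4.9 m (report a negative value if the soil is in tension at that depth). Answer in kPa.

-9.01 kPa

K_a = (1 − sin φ)/(1 + sin φ) = 0.3360.
σ_a = K_a γ z − 2c√K_a = 0.3360×19.1×4.9 − 2×34.9×0.5797 = -9.013 kPa.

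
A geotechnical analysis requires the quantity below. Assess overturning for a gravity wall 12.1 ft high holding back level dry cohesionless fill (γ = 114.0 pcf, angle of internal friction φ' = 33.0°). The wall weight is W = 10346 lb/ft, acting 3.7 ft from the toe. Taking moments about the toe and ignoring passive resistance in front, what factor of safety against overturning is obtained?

K_a = tan²(45° − 33.0°/2) = 0.2948.
P_a = ½K_aγH² = 0.5×0.2948×114.0×12.1² = 2460 lb/ft, acting at H/3 = 4.033 ft above the base.
Overturning moment M_o = P_a × H/3 = 2460 × 4.033 = 9923.
Resisting moment M_r = W × 3.7 = 10346 × 3.7 = 38280.
FS_overturning = M_r/M_o = 38280/9923 = 3.858.

3.86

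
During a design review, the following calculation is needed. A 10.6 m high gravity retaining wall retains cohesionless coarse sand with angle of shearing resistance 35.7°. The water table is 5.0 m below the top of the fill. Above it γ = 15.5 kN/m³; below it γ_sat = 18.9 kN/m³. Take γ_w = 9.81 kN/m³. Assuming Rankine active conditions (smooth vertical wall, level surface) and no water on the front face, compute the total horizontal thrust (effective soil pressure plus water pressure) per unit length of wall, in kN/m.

356 kN/m

K_a = tan²(45° − φ/2) = 0.2630.
γ' = 18.9 − 9.81 = 9.090 kN/m³. Depth below WT = 5.6 m.
σ'_h at WT = K_a γ d_w = 20.38 kPa; at base = 20.38 + K_a γ' × 5.6 = 33.77 kPa.
P₁ (0–5.0 m) = ½×20.38×5.0 = 50.95. P₂ (5.0–10.6 m) = ½(20.38+33.77)×5.6 = 151.6.
P_w = ½ γ_w h₂² = 0.5×9.81×5.6² = 153.8. Total = 50.95+151.6+153.8 = 356.4 kN/m.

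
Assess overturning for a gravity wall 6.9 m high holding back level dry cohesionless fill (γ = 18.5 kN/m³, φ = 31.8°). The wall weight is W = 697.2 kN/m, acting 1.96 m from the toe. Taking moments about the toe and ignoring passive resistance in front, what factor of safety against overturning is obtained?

4.35

K_a = tan²(45° − 31.8°/2) = 0.3098.
P_a = ½K_aγH² = 0.5×0.3098×18.5×6.9² = 136.4 kN/m, acting at H/3 = 2.300 m above the base.
Overturning moment M_o = P_a × H/3 = 136.4 × 2.300 = 313.8.
Resisting moment M_r = W × 1.96 = 697.2 × 1.96 = 1367.
FS_overturning = M_r/M_o = 1367/313.8 = 4.355.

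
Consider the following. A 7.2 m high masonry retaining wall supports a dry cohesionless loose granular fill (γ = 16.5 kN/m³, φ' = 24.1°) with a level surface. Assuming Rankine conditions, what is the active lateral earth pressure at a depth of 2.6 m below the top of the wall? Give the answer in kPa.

K_a = (1 − sin φ)/(1 + sin φ) = 0.4201.
σ_h = K_a γ z = 0.4201 × 16.5 × 2.6 = 18.02 kPa.

18.0 kPa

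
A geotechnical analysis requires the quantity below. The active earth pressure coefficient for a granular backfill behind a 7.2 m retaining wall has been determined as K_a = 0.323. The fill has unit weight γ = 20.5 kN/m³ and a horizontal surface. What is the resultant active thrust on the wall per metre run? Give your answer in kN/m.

P = ½ K_a γ H² = 0.5 × 0.323 × 20.5 × 7.2² = 171.6 kN/m.

172 kN/m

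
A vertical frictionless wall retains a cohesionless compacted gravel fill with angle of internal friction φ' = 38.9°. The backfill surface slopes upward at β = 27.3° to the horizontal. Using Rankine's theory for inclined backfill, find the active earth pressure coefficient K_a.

K_a = cos β · (cos β − √(cos²β − cos²φ)) / (cos β + √(cos²β − cos²φ)).
cos β = 0.8886, cos φ = 0.7782, √(cos²β − cos²φ) = 0.4289.
K_a = 0.8886 × (0.8886 − 0.4289)/(0.8886 + 0.4289) = 0.3100.

0.310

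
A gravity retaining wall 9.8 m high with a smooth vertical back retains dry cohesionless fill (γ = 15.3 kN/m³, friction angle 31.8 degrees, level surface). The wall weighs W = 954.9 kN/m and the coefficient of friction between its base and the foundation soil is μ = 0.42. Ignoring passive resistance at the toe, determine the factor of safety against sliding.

1.76

K_a = tan²(45° − 31.8°/2) = 0.3098.
P_a = ½K_aγH² = 0.5×0.3098×15.3×9.8² = 227.6 kN/m, acting at H/3 = 3.267 m above the base.
FS_sliding = μW / P_a = 0.42×954.9 / 227.6 = 1.762.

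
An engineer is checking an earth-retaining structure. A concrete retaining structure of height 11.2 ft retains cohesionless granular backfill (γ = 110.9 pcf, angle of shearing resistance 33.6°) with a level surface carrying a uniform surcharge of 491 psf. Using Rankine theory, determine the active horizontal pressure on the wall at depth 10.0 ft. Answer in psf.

460 psf

K_a = (1 − sin φ)/(1 + sin φ) = 0.2875.
σ_v = γz + q = 110.9 × 10.0 + 491 = 1600 psf.
σ_h = K_a σ_v = 0.2875 × 1600 = 460.0 psf.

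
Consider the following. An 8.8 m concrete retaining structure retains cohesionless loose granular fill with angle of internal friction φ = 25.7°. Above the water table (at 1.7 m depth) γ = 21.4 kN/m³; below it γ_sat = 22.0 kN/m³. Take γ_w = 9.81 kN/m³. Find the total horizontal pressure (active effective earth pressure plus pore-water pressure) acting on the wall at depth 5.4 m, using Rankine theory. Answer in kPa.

68.5 kPa

K_a = (1 − sin φ)/(1 + sin φ) = 0.3950.
γ' = 22.0 − 9.81 = 12.19 kN/m³.
Effective vertical stress at 5.4 m: σ'_v = 21.4×1.7 + 12.19×3.70 = 81.48 kPa.
σ'_h = K_a σ'_v = 0.3950 × 81.48 = 32.19 kPa; u = γ_w × 3.70 = 36.30 kPa.
Total σ_h = 32.19 + 36.30 = 68.49 kPa.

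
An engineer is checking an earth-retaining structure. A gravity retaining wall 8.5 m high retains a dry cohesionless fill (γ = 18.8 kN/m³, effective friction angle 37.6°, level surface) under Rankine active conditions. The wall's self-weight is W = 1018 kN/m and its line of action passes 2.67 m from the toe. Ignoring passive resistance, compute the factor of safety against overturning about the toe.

K_a = tan²(45° − 37.6°/2) = 0.2421.
P_a = ½K_aγH² = 0.5×0.2421×18.8×8.5² = 164.4 kN/m, acting at H/3 = 2.833 m above the base.
Overturning moment M_o = P_a × H/3 = 164.4 × 2.833 = 465.9.
Resisting moment M_r = W × 2.67 = 1018 × 2.67 = 2718.
FS_overturning = M_r/M_o = 2718/465.9 = 5.834.

5.83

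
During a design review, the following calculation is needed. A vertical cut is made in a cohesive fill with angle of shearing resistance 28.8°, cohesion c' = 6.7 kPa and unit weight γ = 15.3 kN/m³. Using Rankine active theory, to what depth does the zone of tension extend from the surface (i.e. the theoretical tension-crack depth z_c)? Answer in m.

1.48 m

K_a = tan²(45° − 28.8°/2) = 0.3498; √K_a = 0.5914.
The active pressure is zero where K_a γ z = 2c√K_a, so z_c = 2c/(γ√K_a) = 2×6.7/(15.3×0.5914) = 1.481 m.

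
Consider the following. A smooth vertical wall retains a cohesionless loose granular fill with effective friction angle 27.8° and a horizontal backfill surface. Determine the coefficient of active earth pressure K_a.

0.364

K_a = (1 − sin φ)/(1 + sin φ) = (1 − sin 27.8°)/(1 + sin 27.8°) = 0.3639.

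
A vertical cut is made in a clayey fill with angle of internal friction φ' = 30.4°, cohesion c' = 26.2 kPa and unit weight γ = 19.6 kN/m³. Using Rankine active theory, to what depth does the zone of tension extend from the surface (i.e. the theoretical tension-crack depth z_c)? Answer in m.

K_a = tan²(45° − 30.4°/2) = 0.3280; √K_a = 0.5727.
The active pressure is zero where K_a γ z = 2c√K_a, so z_c = 2c/(γ√K_a) = 2×26.2/(19.6×0.5727) = 4.668 m.

4.67 m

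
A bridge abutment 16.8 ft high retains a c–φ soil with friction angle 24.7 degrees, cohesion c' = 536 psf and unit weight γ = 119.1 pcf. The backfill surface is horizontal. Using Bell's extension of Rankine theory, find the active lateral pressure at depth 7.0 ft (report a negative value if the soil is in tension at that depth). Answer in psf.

K_a = (1 − sin φ)/(1 + sin φ) = 0.4106.
σ_a = K_a γ z − 2c√K_a = 0.4106×119.1×7.0 − 2×536×0.6408 = -344.6 psf.

-345 psf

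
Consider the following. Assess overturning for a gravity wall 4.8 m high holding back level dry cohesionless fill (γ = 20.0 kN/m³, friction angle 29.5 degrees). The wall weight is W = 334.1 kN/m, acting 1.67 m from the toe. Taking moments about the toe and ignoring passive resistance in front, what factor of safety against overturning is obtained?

K_a = tan²(45° − 29.5°/2) = 0.3401.
P_a = ½K_aγH² = 0.5×0.3401×20.0×4.8² = 78.36 kN/m, acting at H/3 = 1.600 m above the base.
Overturning moment M_o = P_a × H/3 = 78.36 × 1.600 = 125.4.
Resisting moment M_r = W × 1.67 = 334.1 × 1.67 = 557.9.
FS_overturning = M_r/M_o = 557.9/125.4 = 4.450.

4.45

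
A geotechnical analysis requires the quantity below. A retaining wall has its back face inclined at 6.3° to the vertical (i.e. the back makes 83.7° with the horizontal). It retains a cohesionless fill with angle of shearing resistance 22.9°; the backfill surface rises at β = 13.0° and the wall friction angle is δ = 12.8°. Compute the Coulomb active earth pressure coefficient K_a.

0.559

K_a = sin²(α+φ) / [sin²α · sin(α−δ) · (1 + √{sin(φ+δ)sin(φ−β) / (sin(α−δ)sin(α+β))})²].
With α = 83.7°, φ = 22.9°, δ = 12.8°, β = 13.0°: K_a = 0.5587.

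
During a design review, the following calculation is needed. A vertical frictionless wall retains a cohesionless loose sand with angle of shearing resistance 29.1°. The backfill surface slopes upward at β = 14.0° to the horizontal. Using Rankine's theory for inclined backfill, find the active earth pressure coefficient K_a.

0.382

K_a = cos β · (cos β − √(cos²β − cos²φ)) / (cos β + √(cos²β − cos²φ)).
cos β = 0.9703, cos φ = 0.8738, √(cos²β − cos²φ) = 0.4219.
K_a = 0.9703 × (0.9703 − 0.4219)/(0.9703 + 0.4219) = 0.3822.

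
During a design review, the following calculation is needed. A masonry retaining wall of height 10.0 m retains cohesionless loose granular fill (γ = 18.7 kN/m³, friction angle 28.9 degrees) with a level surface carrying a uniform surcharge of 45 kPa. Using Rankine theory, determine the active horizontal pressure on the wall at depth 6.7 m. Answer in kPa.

59.3 kPa

K_a = (1 − sin φ)/(1 + sin φ) = 0.3484.
σ_v = γz + q = 18.7 × 6.7 + 45 = 170.3 kPa.
σ_h = K_a σ_v = 0.3484 × 170.3 = 59.32 kPa.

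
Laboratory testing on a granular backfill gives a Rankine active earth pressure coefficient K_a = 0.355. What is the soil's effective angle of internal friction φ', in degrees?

K_a = tan²(45° − φ/2) ⇒ 45° − φ/2 = arctan(√0.355) = 30.79°.
φ = 2(45° − 30.79°) = 28.43°.

28.4°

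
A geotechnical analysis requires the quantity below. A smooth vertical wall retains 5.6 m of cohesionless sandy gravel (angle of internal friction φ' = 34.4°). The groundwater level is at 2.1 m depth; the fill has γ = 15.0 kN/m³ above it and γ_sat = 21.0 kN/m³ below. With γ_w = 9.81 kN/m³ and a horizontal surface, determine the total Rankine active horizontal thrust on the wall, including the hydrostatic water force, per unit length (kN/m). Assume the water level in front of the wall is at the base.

K_a = tan²(45° − φ/2) = 0.2780.
γ' = 21.0 − 9.81 = 11.19 kN/m³. Depth below WT = 3.5 m.
σ'_h at WT = K_a γ d_w = 8.756 kPa; at base = 8.756 + K_a γ' × 3.5 = 19.64 kPa.
P₁ (0–2.1 m) = ½×8.756×2.1 = 9.194. P₂ (2.1–5.6 m) = ½(8.756+19.64)×3.5 = 49.70.
P_w = ½ γ_w h₂² = 0.5×9.81×3.5² = 60.09. Total = 9.194+49.70+60.09 = 119.0 kN/m.

119 kN/m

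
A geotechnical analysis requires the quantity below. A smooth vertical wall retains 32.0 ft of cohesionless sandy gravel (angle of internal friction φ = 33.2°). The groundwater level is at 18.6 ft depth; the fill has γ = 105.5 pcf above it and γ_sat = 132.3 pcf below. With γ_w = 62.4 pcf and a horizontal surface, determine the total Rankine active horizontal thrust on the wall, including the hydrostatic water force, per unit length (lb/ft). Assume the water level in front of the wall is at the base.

K_a = tan²(45° − φ/2) = 0.2924.
γ' = 132.3 − 62.4 = 69.90 pcf. Depth below WT = 13.4 ft.
σ'_h at WT = K_a γ d_w = 573.7 psf; at base = 573.7 + K_a γ' × 13.4 = 847.5 psf.
P₁ (0–18.6 ft) = ½×573.7×18.6 = 5335. P₂ (18.6–32.0 ft) = ½(573.7+847.5)×13.4 = 9522.
P_w = ½ γ_w h₂² = 0.5×62.4×13.4² = 5602. Total = 5335+9522+5602 = 20460 lb/ft.

20500 lb/ft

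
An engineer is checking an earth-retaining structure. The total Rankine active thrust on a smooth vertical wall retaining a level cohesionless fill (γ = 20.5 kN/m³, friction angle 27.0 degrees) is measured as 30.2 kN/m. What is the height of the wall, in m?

K_a = 0.3755. P_a = ½ K_a γ H² ⇒ H = √(2P_a/(K_a γ)).
H = √(2×30.2/(0.3755×20.5)) = 2.801 m.

2.80 m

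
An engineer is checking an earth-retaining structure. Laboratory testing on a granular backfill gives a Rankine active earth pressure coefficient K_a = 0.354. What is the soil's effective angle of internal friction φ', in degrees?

K_a = tan²(45° − φ/2) ⇒ 45° − φ/2 = arctan(√0.354) = 30.75°.
φ = 2(45° − 30.75°) = 28.50°.

28.5°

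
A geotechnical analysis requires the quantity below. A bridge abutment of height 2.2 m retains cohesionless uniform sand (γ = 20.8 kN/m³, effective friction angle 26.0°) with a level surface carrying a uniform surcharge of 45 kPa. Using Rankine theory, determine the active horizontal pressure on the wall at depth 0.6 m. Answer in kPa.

22.4 kPa

K_a = (1 − sin φ)/(1 + sin φ) = 0.3905.
σ_v = γz + q = 20.8 × 0.6 + 45 = 57.48 kPa.
σ_h = K_a σ_v = 0.3905 × 57.48 = 22.44 kPa.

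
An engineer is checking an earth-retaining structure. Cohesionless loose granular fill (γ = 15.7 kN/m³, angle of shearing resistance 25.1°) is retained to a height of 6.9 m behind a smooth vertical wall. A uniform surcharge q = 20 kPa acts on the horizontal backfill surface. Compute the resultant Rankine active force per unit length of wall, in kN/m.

207 kN/m

K_a = tan²(45° − φ/2) = 0.4043.
Soil triangle: ½ K_a γ H² = 0.5×0.4043×15.7×6.9² = 151.1 kN/m.
Surcharge rectangle: K_a q H = 0.4043×20×6.9 = 55.79 kN/m.
Total = 151.1 + 55.79 = 206.9 kN/m.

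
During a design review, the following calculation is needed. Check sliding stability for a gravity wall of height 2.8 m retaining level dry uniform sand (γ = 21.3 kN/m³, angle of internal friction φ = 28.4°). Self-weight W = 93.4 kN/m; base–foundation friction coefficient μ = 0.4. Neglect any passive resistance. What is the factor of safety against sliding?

1.26

K_a = tan²(45° − 28.4°/2) = 0.3554.
P_a = ½K_aγH² = 0.5×0.3554×21.3×2.8² = 29.67 kN/m, acting at H/3 = 0.9333 m above the base.
FS_sliding = μW / P_a = 0.4×93.4 / 29.67 = 1.259.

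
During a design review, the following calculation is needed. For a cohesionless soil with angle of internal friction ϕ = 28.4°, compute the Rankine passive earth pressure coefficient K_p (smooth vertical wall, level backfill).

K_p = (1 + sin φ)/(1 − sin φ) = tan²(45° + 28.4°/2) = 2.814.

2.81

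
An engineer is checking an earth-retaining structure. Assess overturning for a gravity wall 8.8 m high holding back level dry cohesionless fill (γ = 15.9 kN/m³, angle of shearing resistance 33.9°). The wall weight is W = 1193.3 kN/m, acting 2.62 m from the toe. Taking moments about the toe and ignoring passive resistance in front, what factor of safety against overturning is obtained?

K_a = tan²(45° − 33.9°/2) = 0.2839.
P_a = ½K_aγH² = 0.5×0.2839×15.9×8.8² = 174.8 kN/m, acting at H/3 = 2.933 m above the base.
Overturning moment M_o = P_a × H/3 = 174.8 × 2.933 = 512.7.
Resisting moment M_r = W × 2.62 = 1193.3 × 2.62 = 3126.
FS_overturning = M_r/M_o = 3126/512.7 = 6.098.

6.10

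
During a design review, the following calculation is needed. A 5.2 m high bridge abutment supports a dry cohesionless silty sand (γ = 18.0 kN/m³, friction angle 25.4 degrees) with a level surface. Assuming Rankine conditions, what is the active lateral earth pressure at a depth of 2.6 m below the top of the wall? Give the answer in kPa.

K_a = (1 − sin φ)/(1 + sin φ) = 0.3996.
σ_h = K_a γ z = 0.3996 × 18.0 × 2.6 = 18.70 kPa.

18.7 kPa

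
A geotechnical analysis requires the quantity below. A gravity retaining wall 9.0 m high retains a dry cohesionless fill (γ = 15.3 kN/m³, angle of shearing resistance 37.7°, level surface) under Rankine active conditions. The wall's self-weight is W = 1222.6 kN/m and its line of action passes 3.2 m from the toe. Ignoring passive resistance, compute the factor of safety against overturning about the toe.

8.73

K_a = tan²(45° − 37.7°/2) = 0.2411.
P_a = ½K_aγH² = 0.5×0.2411×15.3×9.0² = 149.4 kN/m, acting at H/3 = 3.000 m above the base.
Overturning moment M_o = P_a × H/3 = 149.4 × 3.000 = 448.1.
Resisting moment M_r = W × 3.2 = 1222.6 × 3.2 = 3912.
FS_overturning = M_r/M_o = 3912/448.1 = 8.731.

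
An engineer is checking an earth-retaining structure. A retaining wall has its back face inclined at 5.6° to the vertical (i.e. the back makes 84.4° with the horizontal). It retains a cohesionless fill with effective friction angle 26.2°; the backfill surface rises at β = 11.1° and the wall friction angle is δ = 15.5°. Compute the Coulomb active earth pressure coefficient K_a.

0.462

K_a = sin²(α+φ) / [sin²α · sin(α−δ) · (1 + √{sin(φ+δ)sin(φ−β) / (sin(α−δ)sin(α+β))})²].
With α = 84.4°, φ = 26.2°, δ = 15.5°, β = 11.1°: K_a = 0.4624.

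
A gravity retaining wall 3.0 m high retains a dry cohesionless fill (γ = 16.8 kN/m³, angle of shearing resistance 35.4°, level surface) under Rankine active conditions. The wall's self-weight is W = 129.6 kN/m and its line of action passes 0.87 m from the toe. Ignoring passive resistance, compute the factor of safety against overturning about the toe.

5.60

K_a = tan²(45° − 35.4°/2) = 0.2664.
P_a = ½K_aγH² = 0.5×0.2664×16.8×3.0² = 20.14 kN/m, acting at H/3 = 1.000 m above the base.
Overturning moment M_o = P_a × H/3 = 20.14 × 1.000 = 20.14.
Resisting moment M_r = W × 0.87 = 129.6 × 0.87 = 112.8.
FS_overturning = M_r/M_o = 112.8/20.14 = 5.598.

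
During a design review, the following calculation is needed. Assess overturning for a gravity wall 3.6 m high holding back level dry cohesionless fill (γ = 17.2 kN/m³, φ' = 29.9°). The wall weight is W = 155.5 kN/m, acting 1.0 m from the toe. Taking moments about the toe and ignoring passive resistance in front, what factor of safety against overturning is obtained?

3.47

K_a = tan²(45° − 29.9°/2) = 0.3347.
P_a = ½K_aγH² = 0.5×0.3347×17.2×3.6² = 37.30 kN/m, acting at H/3 = 1.200 m above the base.
Overturning moment M_o = P_a × H/3 = 37.30 × 1.200 = 44.76.
Resisting moment M_r = W × 1.0 = 155.5 × 1.0 = 155.5.
FS_overturning = M_r/M_o = 155.5/44.76 = 3.474.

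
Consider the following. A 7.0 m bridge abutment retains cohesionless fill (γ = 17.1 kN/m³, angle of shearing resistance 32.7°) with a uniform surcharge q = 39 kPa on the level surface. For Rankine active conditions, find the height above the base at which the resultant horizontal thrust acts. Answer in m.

K_a = 0.2985.
Triangular part P₁ = ½K_aγH² = 125.1 at H/3 = 2.333 m; rectangular part P₂ = K_a q H = 81.49 at H/2 = 3.500 m.
ȳ = (P₁·2.333 + P₂·3.500)/(P₁+P₂) = 2.794 m.

2.79 m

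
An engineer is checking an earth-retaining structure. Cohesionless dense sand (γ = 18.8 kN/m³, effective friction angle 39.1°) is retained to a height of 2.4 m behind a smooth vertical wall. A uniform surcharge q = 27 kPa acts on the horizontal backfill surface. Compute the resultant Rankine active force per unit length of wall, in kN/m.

K_a = tan²(45° − φ/2) = 0.2265.
Soil triangle: ½ K_a γ H² = 0.5×0.2265×18.8×2.4² = 12.26 kN/m.
Surcharge rectangle: K_a q H = 0.2265×27×2.4 = 14.68 kN/m.
Total = 12.26 + 14.68 = 26.94 kN/m.

26.9 kN/m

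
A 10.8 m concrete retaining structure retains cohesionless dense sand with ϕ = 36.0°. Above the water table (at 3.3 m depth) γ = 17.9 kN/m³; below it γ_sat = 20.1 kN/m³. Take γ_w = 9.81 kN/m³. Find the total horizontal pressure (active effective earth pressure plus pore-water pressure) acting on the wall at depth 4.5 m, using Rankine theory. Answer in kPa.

30.3 kPa

K_a = (1 − sin φ)/(1 + sin φ) = 0.2596.
γ' = 20.1 − 9.81 = 10.29 kN/m³.
Effective vertical stress at 4.5 m: σ'_v = 17.9×3.3 + 10.29×1.20 = 71.42 kPa.
σ'_h = K_a σ'_v = 0.2596 × 71.42 = 18.54 kPa; u = γ_w × 1.20 = 11.77 kPa.
Total σ_h = 18.54 + 11.77 = 30.31 kPa.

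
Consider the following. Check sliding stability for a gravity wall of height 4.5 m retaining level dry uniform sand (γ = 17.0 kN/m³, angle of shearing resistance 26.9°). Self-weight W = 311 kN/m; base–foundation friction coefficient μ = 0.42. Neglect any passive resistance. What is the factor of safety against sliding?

K_a = tan²(45° − 26.9°/2) = 0.3770.
P_a = ½K_aγH² = 0.5×0.3770×17.0×4.5² = 64.89 kN/m, acting at H/3 = 1.500 m above the base.
FS_sliding = μW / P_a = 0.42×311 / 64.89 = 2.013.

2.01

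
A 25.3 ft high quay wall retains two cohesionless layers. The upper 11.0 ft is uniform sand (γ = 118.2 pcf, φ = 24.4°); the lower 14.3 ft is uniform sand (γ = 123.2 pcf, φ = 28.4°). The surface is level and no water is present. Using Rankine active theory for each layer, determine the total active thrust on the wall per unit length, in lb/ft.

14100 lb/ft

K_a1 = tan²(45°−24.4°/2) = 0.4153; K_a2 = tan²(45°−28.4°/2) = 0.3554.
Layer 1: σ at base = K_a1 γ₁ h₁ = 540.0 psf; P₁ = ½×540.0×11.0 = 2970.
Layer 2: σ_v at top = γ₁h₁ = 1300; σ_h top = K_a2×1300 = 462.0; σ_h base = K_a2×(1300+123.2×14.3) = 1088.
P₂ = ½(462.0+1088)×14.3 = 11080. Total P_a = 2970+11080 = 14050 lb/ft.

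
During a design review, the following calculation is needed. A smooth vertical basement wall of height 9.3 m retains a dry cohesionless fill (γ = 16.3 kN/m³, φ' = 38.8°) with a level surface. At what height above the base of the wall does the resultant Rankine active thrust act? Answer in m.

K_a = 0.2296.
The pressure distribution is triangular, so the resultant acts at H/3 above the base = 9.3/3 = 3.100 m.

3.10 m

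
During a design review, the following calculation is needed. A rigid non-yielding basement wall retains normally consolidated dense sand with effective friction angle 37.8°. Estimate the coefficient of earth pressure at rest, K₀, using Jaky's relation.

K₀ = 1 − sin φ' = 1 − sin 37.8° = 0.3871.

0.387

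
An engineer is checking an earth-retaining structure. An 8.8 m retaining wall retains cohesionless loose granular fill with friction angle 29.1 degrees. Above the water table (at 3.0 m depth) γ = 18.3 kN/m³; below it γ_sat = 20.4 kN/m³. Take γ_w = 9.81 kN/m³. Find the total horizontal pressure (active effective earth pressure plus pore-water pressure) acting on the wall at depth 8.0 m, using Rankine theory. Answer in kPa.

86.3 kPa

K_a = (1 − sin φ)/(1 + sin φ) = 0.3456.
γ' = 20.4 − 9.81 = 10.59 kN/m³.
Effective vertical stress at 8.0 m: σ'_v = 18.3×3.0 + 10.59×5.00 = 107.8 kPa.
σ'_h = K_a σ'_v = 0.3456 × 107.8 = 37.27 kPa; u = γ_w × 5.00 = 49.05 kPa.
Total σ_h = 37.27 + 49.05 = 86.32 kPa.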